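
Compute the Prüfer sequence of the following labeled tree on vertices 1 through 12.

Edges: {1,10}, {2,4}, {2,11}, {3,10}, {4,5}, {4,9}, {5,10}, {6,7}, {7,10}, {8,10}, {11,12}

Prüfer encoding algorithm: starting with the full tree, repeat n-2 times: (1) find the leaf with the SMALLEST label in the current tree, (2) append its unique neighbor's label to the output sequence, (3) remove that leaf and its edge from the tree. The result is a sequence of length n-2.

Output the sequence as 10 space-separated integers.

Step 1: leaves = {1,3,6,8,9,12}. Remove smallest leaf 1, emit neighbor 10.
Step 2: leaves = {3,6,8,9,12}. Remove smallest leaf 3, emit neighbor 10.
Step 3: leaves = {6,8,9,12}. Remove smallest leaf 6, emit neighbor 7.
Step 4: leaves = {7,8,9,12}. Remove smallest leaf 7, emit neighbor 10.
Step 5: leaves = {8,9,12}. Remove smallest leaf 8, emit neighbor 10.
Step 6: leaves = {9,10,12}. Remove smallest leaf 9, emit neighbor 4.
Step 7: leaves = {10,12}. Remove smallest leaf 10, emit neighbor 5.
Step 8: leaves = {5,12}. Remove smallest leaf 5, emit neighbor 4.
Step 9: leaves = {4,12}. Remove smallest leaf 4, emit neighbor 2.
Step 10: leaves = {2,12}. Remove smallest leaf 2, emit neighbor 11.
Done: 2 vertices remain (11, 12). Sequence = [10 10 7 10 10 4 5 4 2 11]

Answer: 10 10 7 10 10 4 5 4 2 11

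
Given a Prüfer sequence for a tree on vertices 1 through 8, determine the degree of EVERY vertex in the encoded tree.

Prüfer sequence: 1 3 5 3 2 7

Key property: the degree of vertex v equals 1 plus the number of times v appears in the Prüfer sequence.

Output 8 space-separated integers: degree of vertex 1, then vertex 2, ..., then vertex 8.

p_1 = 1: count[1] becomes 1
p_2 = 3: count[3] becomes 1
p_3 = 5: count[5] becomes 1
p_4 = 3: count[3] becomes 2
p_5 = 2: count[2] becomes 1
p_6 = 7: count[7] becomes 1
Degrees (1 + count): deg[1]=1+1=2, deg[2]=1+1=2, deg[3]=1+2=3, deg[4]=1+0=1, deg[5]=1+1=2, deg[6]=1+0=1, deg[7]=1+1=2, deg[8]=1+0=1

Answer: 2 2 3 1 2 1 2 1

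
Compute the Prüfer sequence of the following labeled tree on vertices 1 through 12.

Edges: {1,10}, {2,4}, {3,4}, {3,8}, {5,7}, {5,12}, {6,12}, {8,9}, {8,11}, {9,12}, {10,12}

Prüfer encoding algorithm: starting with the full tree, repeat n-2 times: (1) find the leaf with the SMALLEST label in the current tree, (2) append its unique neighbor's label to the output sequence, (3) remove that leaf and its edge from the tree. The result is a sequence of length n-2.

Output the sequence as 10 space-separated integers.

Step 1: leaves = {1,2,6,7,11}. Remove smallest leaf 1, emit neighbor 10.
Step 2: leaves = {2,6,7,10,11}. Remove smallest leaf 2, emit neighbor 4.
Step 3: leaves = {4,6,7,10,11}. Remove smallest leaf 4, emit neighbor 3.
Step 4: leaves = {3,6,7,10,11}. Remove smallest leaf 3, emit neighbor 8.
Step 5: leaves = {6,7,10,11}. Remove smallest leaf 6, emit neighbor 12.
Step 6: leaves = {7,10,11}. Remove smallest leaf 7, emit neighbor 5.
Step 7: leaves = {5,10,11}. Remove smallest leaf 5, emit neighbor 12.
Step 8: leaves = {10,11}. Remove smallest leaf 10, emit neighbor 12.
Step 9: leaves = {11,12}. Remove smallest leaf 11, emit neighbor 8.
Step 10: leaves = {8,12}. Remove smallest leaf 8, emit neighbor 9.
Done: 2 vertices remain (9, 12). Sequence = [10 4 3 8 12 5 12 12 8 9]

Answer: 10 4 3 8 12 5 12 12 8 9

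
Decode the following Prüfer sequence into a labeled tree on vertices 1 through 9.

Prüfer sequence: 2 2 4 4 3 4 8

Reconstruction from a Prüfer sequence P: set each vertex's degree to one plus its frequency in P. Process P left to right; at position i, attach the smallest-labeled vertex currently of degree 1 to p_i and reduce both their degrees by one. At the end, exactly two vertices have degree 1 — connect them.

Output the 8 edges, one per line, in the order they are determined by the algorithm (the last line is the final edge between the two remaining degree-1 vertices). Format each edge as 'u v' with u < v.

Answer: 1 2
2 5
2 4
4 6
3 7
3 4
4 8
8 9

Derivation:
Initial degrees: {1:1, 2:3, 3:2, 4:4, 5:1, 6:1, 7:1, 8:2, 9:1}
Step 1: smallest deg-1 vertex = 1, p_1 = 2. Add edge {1,2}. Now deg[1]=0, deg[2]=2.
Step 2: smallest deg-1 vertex = 5, p_2 = 2. Add edge {2,5}. Now deg[5]=0, deg[2]=1.
Step 3: smallest deg-1 vertex = 2, p_3 = 4. Add edge {2,4}. Now deg[2]=0, deg[4]=3.
Step 4: smallest deg-1 vertex = 6, p_4 = 4. Add edge {4,6}. Now deg[6]=0, deg[4]=2.
Step 5: smallest deg-1 vertex = 7, p_5 = 3. Add edge {3,7}. Now deg[7]=0, deg[3]=1.
Step 6: smallest deg-1 vertex = 3, p_6 = 4. Add edge {3,4}. Now deg[3]=0, deg[4]=1.
Step 7: smallest deg-1 vertex = 4, p_7 = 8. Add edge {4,8}. Now deg[4]=0, deg[8]=1.
Final: two remaining deg-1 vertices are 8, 9. Add edge {8,9}.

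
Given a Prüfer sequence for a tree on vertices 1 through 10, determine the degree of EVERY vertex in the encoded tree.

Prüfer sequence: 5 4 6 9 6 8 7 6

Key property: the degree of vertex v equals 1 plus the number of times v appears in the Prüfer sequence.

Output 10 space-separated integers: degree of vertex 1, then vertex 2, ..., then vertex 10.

p_1 = 5: count[5] becomes 1
p_2 = 4: count[4] becomes 1
p_3 = 6: count[6] becomes 1
p_4 = 9: count[9] becomes 1
p_5 = 6: count[6] becomes 2
p_6 = 8: count[8] becomes 1
p_7 = 7: count[7] becomes 1
p_8 = 6: count[6] becomes 3
Degrees (1 + count): deg[1]=1+0=1, deg[2]=1+0=1, deg[3]=1+0=1, deg[4]=1+1=2, deg[5]=1+1=2, deg[6]=1+3=4, deg[7]=1+1=2, deg[8]=1+1=2, deg[9]=1+1=2, deg[10]=1+0=1

Answer: 1 1 1 2 2 4 2 2 2 1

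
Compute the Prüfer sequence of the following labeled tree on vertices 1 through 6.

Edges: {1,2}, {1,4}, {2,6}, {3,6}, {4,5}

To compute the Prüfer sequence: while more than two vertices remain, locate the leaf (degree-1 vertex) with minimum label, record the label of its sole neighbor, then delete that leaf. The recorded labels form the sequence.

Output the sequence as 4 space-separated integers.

Step 1: leaves = {3,5}. Remove smallest leaf 3, emit neighbor 6.
Step 2: leaves = {5,6}. Remove smallest leaf 5, emit neighbor 4.
Step 3: leaves = {4,6}. Remove smallest leaf 4, emit neighbor 1.
Step 4: leaves = {1,6}. Remove smallest leaf 1, emit neighbor 2.
Done: 2 vertices remain (2, 6). Sequence = [6 4 1 2]

Answer: 6 4 1 2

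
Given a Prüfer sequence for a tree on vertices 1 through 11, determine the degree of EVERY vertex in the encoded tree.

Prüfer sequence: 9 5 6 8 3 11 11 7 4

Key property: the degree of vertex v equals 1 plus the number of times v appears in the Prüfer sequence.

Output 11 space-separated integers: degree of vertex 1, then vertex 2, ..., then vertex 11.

p_1 = 9: count[9] becomes 1
p_2 = 5: count[5] becomes 1
p_3 = 6: count[6] becomes 1
p_4 = 8: count[8] becomes 1
p_5 = 3: count[3] becomes 1
p_6 = 11: count[11] becomes 1
p_7 = 11: count[11] becomes 2
p_8 = 7: count[7] becomes 1
p_9 = 4: count[4] becomes 1
Degrees (1 + count): deg[1]=1+0=1, deg[2]=1+0=1, deg[3]=1+1=2, deg[4]=1+1=2, deg[5]=1+1=2, deg[6]=1+1=2, deg[7]=1+1=2, deg[8]=1+1=2, deg[9]=1+1=2, deg[10]=1+0=1, deg[11]=1+2=3

Answer: 1 1 2 2 2 2 2 2 2 1 3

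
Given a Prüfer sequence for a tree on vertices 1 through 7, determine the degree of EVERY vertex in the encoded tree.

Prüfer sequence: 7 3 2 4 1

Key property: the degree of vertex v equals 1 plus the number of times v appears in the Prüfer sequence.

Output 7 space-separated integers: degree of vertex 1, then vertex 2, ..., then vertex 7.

p_1 = 7: count[7] becomes 1
p_2 = 3: count[3] becomes 1
p_3 = 2: count[2] becomes 1
p_4 = 4: count[4] becomes 1
p_5 = 1: count[1] becomes 1
Degrees (1 + count): deg[1]=1+1=2, deg[2]=1+1=2, deg[3]=1+1=2, deg[4]=1+1=2, deg[5]=1+0=1, deg[6]=1+0=1, deg[7]=1+1=2

Answer: 2 2 2 2 1 1 2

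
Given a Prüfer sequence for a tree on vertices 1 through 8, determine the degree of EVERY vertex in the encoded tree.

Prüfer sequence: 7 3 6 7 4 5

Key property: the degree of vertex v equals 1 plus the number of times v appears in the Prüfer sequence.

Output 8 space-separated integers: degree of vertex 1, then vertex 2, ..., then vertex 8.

p_1 = 7: count[7] becomes 1
p_2 = 3: count[3] becomes 1
p_3 = 6: count[6] becomes 1
p_4 = 7: count[7] becomes 2
p_5 = 4: count[4] becomes 1
p_6 = 5: count[5] becomes 1
Degrees (1 + count): deg[1]=1+0=1, deg[2]=1+0=1, deg[3]=1+1=2, deg[4]=1+1=2, deg[5]=1+1=2, deg[6]=1+1=2, deg[7]=1+2=3, deg[8]=1+0=1

Answer: 1 1 2 2 2 2 3 1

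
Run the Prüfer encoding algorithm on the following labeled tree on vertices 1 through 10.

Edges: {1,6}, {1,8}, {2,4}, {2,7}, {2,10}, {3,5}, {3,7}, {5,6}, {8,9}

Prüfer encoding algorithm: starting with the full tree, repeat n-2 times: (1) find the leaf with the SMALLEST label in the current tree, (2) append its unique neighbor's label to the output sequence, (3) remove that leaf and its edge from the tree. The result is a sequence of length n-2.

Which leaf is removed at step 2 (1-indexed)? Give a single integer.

Step 1: current leaves = {4,9,10}. Remove leaf 4 (neighbor: 2).
Step 2: current leaves = {9,10}. Remove leaf 9 (neighbor: 8).

Answer: 9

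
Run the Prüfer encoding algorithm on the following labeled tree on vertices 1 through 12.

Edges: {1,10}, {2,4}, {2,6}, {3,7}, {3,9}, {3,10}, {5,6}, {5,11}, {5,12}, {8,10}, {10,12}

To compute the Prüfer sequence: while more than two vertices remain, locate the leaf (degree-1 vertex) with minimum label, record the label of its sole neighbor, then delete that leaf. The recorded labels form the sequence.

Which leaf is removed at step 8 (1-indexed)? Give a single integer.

Answer: 3

Derivation:
Step 1: current leaves = {1,4,7,8,9,11}. Remove leaf 1 (neighbor: 10).
Step 2: current leaves = {4,7,8,9,11}. Remove leaf 4 (neighbor: 2).
Step 3: current leaves = {2,7,8,9,11}. Remove leaf 2 (neighbor: 6).
Step 4: current leaves = {6,7,8,9,11}. Remove leaf 6 (neighbor: 5).
Step 5: current leaves = {7,8,9,11}. Remove leaf 7 (neighbor: 3).
Step 6: current leaves = {8,9,11}. Remove leaf 8 (neighbor: 10).
Step 7: current leaves = {9,11}. Remove leaf 9 (neighbor: 3).
Step 8: current leaves = {3,11}. Remove leaf 3 (neighbor: 10).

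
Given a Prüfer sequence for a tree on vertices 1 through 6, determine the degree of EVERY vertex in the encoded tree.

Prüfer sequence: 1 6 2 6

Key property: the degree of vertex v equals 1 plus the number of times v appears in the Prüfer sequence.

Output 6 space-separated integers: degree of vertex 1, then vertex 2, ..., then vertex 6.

Answer: 2 2 1 1 1 3

Derivation:
p_1 = 1: count[1] becomes 1
p_2 = 6: count[6] becomes 1
p_3 = 2: count[2] becomes 1
p_4 = 6: count[6] becomes 2
Degrees (1 + count): deg[1]=1+1=2, deg[2]=1+1=2, deg[3]=1+0=1, deg[4]=1+0=1, deg[5]=1+0=1, deg[6]=1+2=3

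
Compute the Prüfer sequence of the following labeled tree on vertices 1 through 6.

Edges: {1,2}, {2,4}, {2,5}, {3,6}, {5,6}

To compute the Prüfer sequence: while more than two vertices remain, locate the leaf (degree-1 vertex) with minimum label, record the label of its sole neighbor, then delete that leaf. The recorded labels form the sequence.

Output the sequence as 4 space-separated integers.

Answer: 2 6 2 5

Derivation:
Step 1: leaves = {1,3,4}. Remove smallest leaf 1, emit neighbor 2.
Step 2: leaves = {3,4}. Remove smallest leaf 3, emit neighbor 6.
Step 3: leaves = {4,6}. Remove smallest leaf 4, emit neighbor 2.
Step 4: leaves = {2,6}. Remove smallest leaf 2, emit neighbor 5.
Done: 2 vertices remain (5, 6). Sequence = [2 6 2 5]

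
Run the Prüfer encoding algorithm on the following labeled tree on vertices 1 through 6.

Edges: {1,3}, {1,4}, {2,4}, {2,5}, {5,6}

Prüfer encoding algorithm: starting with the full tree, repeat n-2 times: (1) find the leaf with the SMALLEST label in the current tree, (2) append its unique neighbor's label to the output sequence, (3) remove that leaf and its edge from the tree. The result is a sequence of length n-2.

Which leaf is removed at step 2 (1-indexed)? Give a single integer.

Step 1: current leaves = {3,6}. Remove leaf 3 (neighbor: 1).
Step 2: current leaves = {1,6}. Remove leaf 1 (neighbor: 4).

Answer: 1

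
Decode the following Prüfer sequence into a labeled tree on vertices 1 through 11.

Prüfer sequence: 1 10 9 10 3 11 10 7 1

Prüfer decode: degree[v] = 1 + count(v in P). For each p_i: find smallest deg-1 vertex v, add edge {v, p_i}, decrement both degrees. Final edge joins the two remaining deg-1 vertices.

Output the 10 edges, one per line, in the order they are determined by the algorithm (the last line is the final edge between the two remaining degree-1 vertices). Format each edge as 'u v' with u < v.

Answer: 1 2
4 10
5 9
6 10
3 8
3 11
9 10
7 10
1 7
1 11

Derivation:
Initial degrees: {1:3, 2:1, 3:2, 4:1, 5:1, 6:1, 7:2, 8:1, 9:2, 10:4, 11:2}
Step 1: smallest deg-1 vertex = 2, p_1 = 1. Add edge {1,2}. Now deg[2]=0, deg[1]=2.
Step 2: smallest deg-1 vertex = 4, p_2 = 10. Add edge {4,10}. Now deg[4]=0, deg[10]=3.
Step 3: smallest deg-1 vertex = 5, p_3 = 9. Add edge {5,9}. Now deg[5]=0, deg[9]=1.
Step 4: smallest deg-1 vertex = 6, p_4 = 10. Add edge {6,10}. Now deg[6]=0, deg[10]=2.
Step 5: smallest deg-1 vertex = 8, p_5 = 3. Add edge {3,8}. Now deg[8]=0, deg[3]=1.
Step 6: smallest deg-1 vertex = 3, p_6 = 11. Add edge {3,11}. Now deg[3]=0, deg[11]=1.
Step 7: smallest deg-1 vertex = 9, p_7 = 10. Add edge {9,10}. Now deg[9]=0, deg[10]=1.
Step 8: smallest deg-1 vertex = 10, p_8 = 7. Add edge {7,10}. Now deg[10]=0, deg[7]=1.
Step 9: smallest deg-1 vertex = 7, p_9 = 1. Add edge {1,7}. Now deg[7]=0, deg[1]=1.
Final: two remaining deg-1 vertices are 1, 11. Add edge {1,11}.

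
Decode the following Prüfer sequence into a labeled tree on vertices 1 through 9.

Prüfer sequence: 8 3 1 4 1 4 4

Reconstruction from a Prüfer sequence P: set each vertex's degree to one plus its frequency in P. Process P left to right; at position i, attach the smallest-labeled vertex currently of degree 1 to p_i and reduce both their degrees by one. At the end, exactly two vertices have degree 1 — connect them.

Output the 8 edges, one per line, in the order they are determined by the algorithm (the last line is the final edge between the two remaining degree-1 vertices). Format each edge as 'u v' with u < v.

Answer: 2 8
3 5
1 3
4 6
1 7
1 4
4 8
4 9

Derivation:
Initial degrees: {1:3, 2:1, 3:2, 4:4, 5:1, 6:1, 7:1, 8:2, 9:1}
Step 1: smallest deg-1 vertex = 2, p_1 = 8. Add edge {2,8}. Now deg[2]=0, deg[8]=1.
Step 2: smallest deg-1 vertex = 5, p_2 = 3. Add edge {3,5}. Now deg[5]=0, deg[3]=1.
Step 3: smallest deg-1 vertex = 3, p_3 = 1. Add edge {1,3}. Now deg[3]=0, deg[1]=2.
Step 4: smallest deg-1 vertex = 6, p_4 = 4. Add edge {4,6}. Now deg[6]=0, deg[4]=3.
Step 5: smallest deg-1 vertex = 7, p_5 = 1. Add edge {1,7}. Now deg[7]=0, deg[1]=1.
Step 6: smallest deg-1 vertex = 1, p_6 = 4. Add edge {1,4}. Now deg[1]=0, deg[4]=2.
Step 7: smallest deg-1 vertex = 8, p_7 = 4. Add edge {4,8}. Now deg[8]=0, deg[4]=1.
Final: two remaining deg-1 vertices are 4, 9. Add edge {4,9}.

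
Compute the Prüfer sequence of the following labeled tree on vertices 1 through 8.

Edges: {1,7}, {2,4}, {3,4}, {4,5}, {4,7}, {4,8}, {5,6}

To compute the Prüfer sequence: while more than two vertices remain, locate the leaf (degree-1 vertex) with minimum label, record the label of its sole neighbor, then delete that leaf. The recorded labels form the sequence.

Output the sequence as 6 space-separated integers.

Step 1: leaves = {1,2,3,6,8}. Remove smallest leaf 1, emit neighbor 7.
Step 2: leaves = {2,3,6,7,8}. Remove smallest leaf 2, emit neighbor 4.
Step 3: leaves = {3,6,7,8}. Remove smallest leaf 3, emit neighbor 4.
Step 4: leaves = {6,7,8}. Remove smallest leaf 6, emit neighbor 5.
Step 5: leaves = {5,7,8}. Remove smallest leaf 5, emit neighbor 4.
Step 6: leaves = {7,8}. Remove smallest leaf 7, emit neighbor 4.
Done: 2 vertices remain (4, 8). Sequence = [7 4 4 5 4 4]

Answer: 7 4 4 5 4 4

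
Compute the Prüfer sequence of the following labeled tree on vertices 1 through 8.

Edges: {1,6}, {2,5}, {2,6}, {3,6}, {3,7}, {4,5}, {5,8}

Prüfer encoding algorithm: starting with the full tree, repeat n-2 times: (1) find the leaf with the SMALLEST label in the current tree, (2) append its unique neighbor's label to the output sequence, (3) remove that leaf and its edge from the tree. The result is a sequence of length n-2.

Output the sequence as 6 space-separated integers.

Answer: 6 5 3 6 2 5

Derivation:
Step 1: leaves = {1,4,7,8}. Remove smallest leaf 1, emit neighbor 6.
Step 2: leaves = {4,7,8}. Remove smallest leaf 4, emit neighbor 5.
Step 3: leaves = {7,8}. Remove smallest leaf 7, emit neighbor 3.
Step 4: leaves = {3,8}. Remove smallest leaf 3, emit neighbor 6.
Step 5: leaves = {6,8}. Remove smallest leaf 6, emit neighbor 2.
Step 6: leaves = {2,8}. Remove smallest leaf 2, emit neighbor 5.
Done: 2 vertices remain (5, 8). Sequence = [6 5 3 6 2 5]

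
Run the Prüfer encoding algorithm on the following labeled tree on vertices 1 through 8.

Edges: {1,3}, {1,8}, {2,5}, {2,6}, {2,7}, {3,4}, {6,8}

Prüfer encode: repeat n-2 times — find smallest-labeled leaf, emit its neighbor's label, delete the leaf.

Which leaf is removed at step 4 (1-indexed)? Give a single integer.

Answer: 5

Derivation:
Step 1: current leaves = {4,5,7}. Remove leaf 4 (neighbor: 3).
Step 2: current leaves = {3,5,7}. Remove leaf 3 (neighbor: 1).
Step 3: current leaves = {1,5,7}. Remove leaf 1 (neighbor: 8).
Step 4: current leaves = {5,7,8}. Remove leaf 5 (neighbor: 2).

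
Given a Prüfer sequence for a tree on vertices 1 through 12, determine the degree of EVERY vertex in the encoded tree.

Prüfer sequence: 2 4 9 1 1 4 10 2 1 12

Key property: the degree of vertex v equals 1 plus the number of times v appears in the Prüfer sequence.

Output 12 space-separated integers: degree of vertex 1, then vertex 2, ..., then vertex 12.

Answer: 4 3 1 3 1 1 1 1 2 2 1 2

Derivation:
p_1 = 2: count[2] becomes 1
p_2 = 4: count[4] becomes 1
p_3 = 9: count[9] becomes 1
p_4 = 1: count[1] becomes 1
p_5 = 1: count[1] becomes 2
p_6 = 4: count[4] becomes 2
p_7 = 10: count[10] becomes 1
p_8 = 2: count[2] becomes 2
p_9 = 1: count[1] becomes 3
p_10 = 12: count[12] becomes 1
Degrees (1 + count): deg[1]=1+3=4, deg[2]=1+2=3, deg[3]=1+0=1, deg[4]=1+2=3, deg[5]=1+0=1, deg[6]=1+0=1, deg[7]=1+0=1, deg[8]=1+0=1, deg[9]=1+1=2, deg[10]=1+1=2, deg[11]=1+0=1, deg[12]=1+1=2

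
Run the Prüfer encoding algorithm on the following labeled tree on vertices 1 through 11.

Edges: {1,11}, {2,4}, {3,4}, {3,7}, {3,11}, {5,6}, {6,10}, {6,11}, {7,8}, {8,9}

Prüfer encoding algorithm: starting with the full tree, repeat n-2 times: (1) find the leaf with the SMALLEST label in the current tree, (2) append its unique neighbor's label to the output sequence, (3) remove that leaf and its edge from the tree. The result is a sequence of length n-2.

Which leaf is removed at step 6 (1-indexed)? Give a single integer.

Step 1: current leaves = {1,2,5,9,10}. Remove leaf 1 (neighbor: 11).
Step 2: current leaves = {2,5,9,10}. Remove leaf 2 (neighbor: 4).
Step 3: current leaves = {4,5,9,10}. Remove leaf 4 (neighbor: 3).
Step 4: current leaves = {5,9,10}. Remove leaf 5 (neighbor: 6).
Step 5: current leaves = {9,10}. Remove leaf 9 (neighbor: 8).
Step 6: current leaves = {8,10}. Remove leaf 8 (neighbor: 7).

Answer: 8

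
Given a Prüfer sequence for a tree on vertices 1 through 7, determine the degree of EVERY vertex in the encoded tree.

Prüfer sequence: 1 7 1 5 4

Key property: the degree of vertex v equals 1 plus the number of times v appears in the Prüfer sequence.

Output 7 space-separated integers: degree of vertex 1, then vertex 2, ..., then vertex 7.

Answer: 3 1 1 2 2 1 2

Derivation:
p_1 = 1: count[1] becomes 1
p_2 = 7: count[7] becomes 1
p_3 = 1: count[1] becomes 2
p_4 = 5: count[5] becomes 1
p_5 = 4: count[4] becomes 1
Degrees (1 + count): deg[1]=1+2=3, deg[2]=1+0=1, deg[3]=1+0=1, deg[4]=1+1=2, deg[5]=1+1=2, deg[6]=1+0=1, deg[7]=1+1=2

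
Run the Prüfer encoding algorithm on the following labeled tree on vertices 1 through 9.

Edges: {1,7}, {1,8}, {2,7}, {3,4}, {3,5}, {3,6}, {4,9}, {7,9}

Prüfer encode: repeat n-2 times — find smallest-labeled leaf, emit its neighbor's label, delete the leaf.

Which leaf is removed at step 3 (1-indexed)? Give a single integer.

Answer: 6

Derivation:
Step 1: current leaves = {2,5,6,8}. Remove leaf 2 (neighbor: 7).
Step 2: current leaves = {5,6,8}. Remove leaf 5 (neighbor: 3).
Step 3: current leaves = {6,8}. Remove leaf 6 (neighbor: 3).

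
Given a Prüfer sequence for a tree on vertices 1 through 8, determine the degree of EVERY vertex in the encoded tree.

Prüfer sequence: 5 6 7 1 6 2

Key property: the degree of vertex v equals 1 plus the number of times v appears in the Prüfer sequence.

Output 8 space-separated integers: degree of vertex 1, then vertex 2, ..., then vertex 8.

Answer: 2 2 1 1 2 3 2 1

Derivation:
p_1 = 5: count[5] becomes 1
p_2 = 6: count[6] becomes 1
p_3 = 7: count[7] becomes 1
p_4 = 1: count[1] becomes 1
p_5 = 6: count[6] becomes 2
p_6 = 2: count[2] becomes 1
Degrees (1 + count): deg[1]=1+1=2, deg[2]=1+1=2, deg[3]=1+0=1, deg[4]=1+0=1, deg[5]=1+1=2, deg[6]=1+2=3, deg[7]=1+1=2, deg[8]=1+0=1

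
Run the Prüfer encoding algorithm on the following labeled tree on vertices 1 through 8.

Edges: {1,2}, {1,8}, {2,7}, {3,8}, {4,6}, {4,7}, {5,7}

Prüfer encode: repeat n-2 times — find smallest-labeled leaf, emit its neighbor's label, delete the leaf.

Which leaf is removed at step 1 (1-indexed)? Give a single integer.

Step 1: current leaves = {3,5,6}. Remove leaf 3 (neighbor: 8).

Answer: 3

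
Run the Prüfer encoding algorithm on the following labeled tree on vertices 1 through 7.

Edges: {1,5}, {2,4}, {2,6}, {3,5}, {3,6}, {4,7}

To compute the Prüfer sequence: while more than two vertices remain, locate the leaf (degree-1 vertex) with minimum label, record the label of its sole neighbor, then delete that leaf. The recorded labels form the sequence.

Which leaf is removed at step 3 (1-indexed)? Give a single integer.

Answer: 3

Derivation:
Step 1: current leaves = {1,7}. Remove leaf 1 (neighbor: 5).
Step 2: current leaves = {5,7}. Remove leaf 5 (neighbor: 3).
Step 3: current leaves = {3,7}. Remove leaf 3 (neighbor: 6).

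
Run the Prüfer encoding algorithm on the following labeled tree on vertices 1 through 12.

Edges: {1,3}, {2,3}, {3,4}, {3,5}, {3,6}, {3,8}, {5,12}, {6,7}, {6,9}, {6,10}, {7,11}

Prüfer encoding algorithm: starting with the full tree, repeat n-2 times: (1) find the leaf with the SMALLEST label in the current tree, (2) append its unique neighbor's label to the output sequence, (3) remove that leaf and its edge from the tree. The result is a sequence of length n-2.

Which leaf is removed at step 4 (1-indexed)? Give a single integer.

Answer: 8

Derivation:
Step 1: current leaves = {1,2,4,8,9,10,11,12}. Remove leaf 1 (neighbor: 3).
Step 2: current leaves = {2,4,8,9,10,11,12}. Remove leaf 2 (neighbor: 3).
Step 3: current leaves = {4,8,9,10,11,12}. Remove leaf 4 (neighbor: 3).
Step 4: current leaves = {8,9,10,11,12}. Remove leaf 8 (neighbor: 3).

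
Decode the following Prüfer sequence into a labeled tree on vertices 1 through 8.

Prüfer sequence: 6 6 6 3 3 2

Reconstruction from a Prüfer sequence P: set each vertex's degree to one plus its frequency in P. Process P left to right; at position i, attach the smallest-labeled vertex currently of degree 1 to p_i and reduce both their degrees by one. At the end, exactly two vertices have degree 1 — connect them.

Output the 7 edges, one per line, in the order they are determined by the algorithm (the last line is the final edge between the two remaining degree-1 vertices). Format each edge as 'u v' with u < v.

Answer: 1 6
4 6
5 6
3 6
3 7
2 3
2 8

Derivation:
Initial degrees: {1:1, 2:2, 3:3, 4:1, 5:1, 6:4, 7:1, 8:1}
Step 1: smallest deg-1 vertex = 1, p_1 = 6. Add edge {1,6}. Now deg[1]=0, deg[6]=3.
Step 2: smallest deg-1 vertex = 4, p_2 = 6. Add edge {4,6}. Now deg[4]=0, deg[6]=2.
Step 3: smallest deg-1 vertex = 5, p_3 = 6. Add edge {5,6}. Now deg[5]=0, deg[6]=1.
Step 4: smallest deg-1 vertex = 6, p_4 = 3. Add edge {3,6}. Now deg[6]=0, deg[3]=2.
Step 5: smallest deg-1 vertex = 7, p_5 = 3. Add edge {3,7}. Now deg[7]=0, deg[3]=1.
Step 6: smallest deg-1 vertex = 3, p_6 = 2. Add edge {2,3}. Now deg[3]=0, deg[2]=1.
Final: two remaining deg-1 vertices are 2, 8. Add edge {2,8}.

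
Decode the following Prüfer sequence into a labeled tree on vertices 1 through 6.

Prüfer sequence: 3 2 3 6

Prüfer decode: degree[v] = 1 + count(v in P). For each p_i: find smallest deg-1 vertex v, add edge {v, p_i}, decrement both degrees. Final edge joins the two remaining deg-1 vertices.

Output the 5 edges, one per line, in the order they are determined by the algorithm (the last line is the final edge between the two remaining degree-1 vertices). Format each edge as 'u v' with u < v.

Initial degrees: {1:1, 2:2, 3:3, 4:1, 5:1, 6:2}
Step 1: smallest deg-1 vertex = 1, p_1 = 3. Add edge {1,3}. Now deg[1]=0, deg[3]=2.
Step 2: smallest deg-1 vertex = 4, p_2 = 2. Add edge {2,4}. Now deg[4]=0, deg[2]=1.
Step 3: smallest deg-1 vertex = 2, p_3 = 3. Add edge {2,3}. Now deg[2]=0, deg[3]=1.
Step 4: smallest deg-1 vertex = 3, p_4 = 6. Add edge {3,6}. Now deg[3]=0, deg[6]=1.
Final: two remaining deg-1 vertices are 5, 6. Add edge {5,6}.

Answer: 1 3
2 4
2 3
3 6
5 6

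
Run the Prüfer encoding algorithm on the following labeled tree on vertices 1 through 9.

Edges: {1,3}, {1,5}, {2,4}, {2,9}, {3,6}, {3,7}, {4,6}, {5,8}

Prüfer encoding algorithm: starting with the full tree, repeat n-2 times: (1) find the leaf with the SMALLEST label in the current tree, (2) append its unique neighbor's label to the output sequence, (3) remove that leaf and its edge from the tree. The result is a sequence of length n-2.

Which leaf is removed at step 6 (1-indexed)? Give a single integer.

Step 1: current leaves = {7,8,9}. Remove leaf 7 (neighbor: 3).
Step 2: current leaves = {8,9}. Remove leaf 8 (neighbor: 5).
Step 3: current leaves = {5,9}. Remove leaf 5 (neighbor: 1).
Step 4: current leaves = {1,9}. Remove leaf 1 (neighbor: 3).
Step 5: current leaves = {3,9}. Remove leaf 3 (neighbor: 6).
Step 6: current leaves = {6,9}. Remove leaf 6 (neighbor: 4).

Answer: 6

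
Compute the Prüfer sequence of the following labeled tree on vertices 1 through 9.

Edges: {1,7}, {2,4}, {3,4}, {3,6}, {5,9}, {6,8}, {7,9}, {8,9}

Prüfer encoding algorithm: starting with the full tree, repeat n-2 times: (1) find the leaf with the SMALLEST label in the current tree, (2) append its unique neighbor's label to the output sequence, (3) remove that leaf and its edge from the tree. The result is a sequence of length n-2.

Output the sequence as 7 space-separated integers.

Step 1: leaves = {1,2,5}. Remove smallest leaf 1, emit neighbor 7.
Step 2: leaves = {2,5,7}. Remove smallest leaf 2, emit neighbor 4.
Step 3: leaves = {4,5,7}. Remove smallest leaf 4, emit neighbor 3.
Step 4: leaves = {3,5,7}. Remove smallest leaf 3, emit neighbor 6.
Step 5: leaves = {5,6,7}. Remove smallest leaf 5, emit neighbor 9.
Step 6: leaves = {6,7}. Remove smallest leaf 6, emit neighbor 8.
Step 7: leaves = {7,8}. Remove smallest leaf 7, emit neighbor 9.
Done: 2 vertices remain (8, 9). Sequence = [7 4 3 6 9 8 9]

Answer: 7 4 3 6 9 8 9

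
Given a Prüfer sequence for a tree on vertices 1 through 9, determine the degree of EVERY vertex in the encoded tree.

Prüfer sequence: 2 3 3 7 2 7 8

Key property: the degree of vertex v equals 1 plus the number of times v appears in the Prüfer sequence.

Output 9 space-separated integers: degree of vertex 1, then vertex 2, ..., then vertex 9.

p_1 = 2: count[2] becomes 1
p_2 = 3: count[3] becomes 1
p_3 = 3: count[3] becomes 2
p_4 = 7: count[7] becomes 1
p_5 = 2: count[2] becomes 2
p_6 = 7: count[7] becomes 2
p_7 = 8: count[8] becomes 1
Degrees (1 + count): deg[1]=1+0=1, deg[2]=1+2=3, deg[3]=1+2=3, deg[4]=1+0=1, deg[5]=1+0=1, deg[6]=1+0=1, deg[7]=1+2=3, deg[8]=1+1=2, deg[9]=1+0=1

Answer: 1 3 3 1 1 1 3 2 1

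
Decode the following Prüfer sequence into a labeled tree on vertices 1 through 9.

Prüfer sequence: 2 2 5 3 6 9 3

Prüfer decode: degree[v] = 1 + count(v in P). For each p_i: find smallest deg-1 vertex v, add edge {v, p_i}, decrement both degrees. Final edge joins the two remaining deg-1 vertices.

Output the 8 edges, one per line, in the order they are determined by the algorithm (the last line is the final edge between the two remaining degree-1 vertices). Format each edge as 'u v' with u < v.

Initial degrees: {1:1, 2:3, 3:3, 4:1, 5:2, 6:2, 7:1, 8:1, 9:2}
Step 1: smallest deg-1 vertex = 1, p_1 = 2. Add edge {1,2}. Now deg[1]=0, deg[2]=2.
Step 2: smallest deg-1 vertex = 4, p_2 = 2. Add edge {2,4}. Now deg[4]=0, deg[2]=1.
Step 3: smallest deg-1 vertex = 2, p_3 = 5. Add edge {2,5}. Now deg[2]=0, deg[5]=1.
Step 4: smallest deg-1 vertex = 5, p_4 = 3. Add edge {3,5}. Now deg[5]=0, deg[3]=2.
Step 5: smallest deg-1 vertex = 7, p_5 = 6. Add edge {6,7}. Now deg[7]=0, deg[6]=1.
Step 6: smallest deg-1 vertex = 6, p_6 = 9. Add edge {6,9}. Now deg[6]=0, deg[9]=1.
Step 7: smallest deg-1 vertex = 8, p_7 = 3. Add edge {3,8}. Now deg[8]=0, deg[3]=1.
Final: two remaining deg-1 vertices are 3, 9. Add edge {3,9}.

Answer: 1 2
2 4
2 5
3 5
6 7
6 9
3 8
3 9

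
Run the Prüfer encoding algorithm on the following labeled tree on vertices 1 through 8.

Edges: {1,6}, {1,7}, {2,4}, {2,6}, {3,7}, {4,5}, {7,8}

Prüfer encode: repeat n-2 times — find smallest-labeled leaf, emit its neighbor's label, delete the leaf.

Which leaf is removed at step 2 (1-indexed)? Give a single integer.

Answer: 5

Derivation:
Step 1: current leaves = {3,5,8}. Remove leaf 3 (neighbor: 7).
Step 2: current leaves = {5,8}. Remove leaf 5 (neighbor: 4).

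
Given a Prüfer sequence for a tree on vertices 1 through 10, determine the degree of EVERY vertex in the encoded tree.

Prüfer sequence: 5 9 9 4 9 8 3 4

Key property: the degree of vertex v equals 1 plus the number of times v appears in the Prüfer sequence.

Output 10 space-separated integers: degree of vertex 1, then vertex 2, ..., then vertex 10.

Answer: 1 1 2 3 2 1 1 2 4 1

Derivation:
p_1 = 5: count[5] becomes 1
p_2 = 9: count[9] becomes 1
p_3 = 9: count[9] becomes 2
p_4 = 4: count[4] becomes 1
p_5 = 9: count[9] becomes 3
p_6 = 8: count[8] becomes 1
p_7 = 3: count[3] becomes 1
p_8 = 4: count[4] becomes 2
Degrees (1 + count): deg[1]=1+0=1, deg[2]=1+0=1, deg[3]=1+1=2, deg[4]=1+2=3, deg[5]=1+1=2, deg[6]=1+0=1, deg[7]=1+0=1, deg[8]=1+1=2, deg[9]=1+3=4, deg[10]=1+0=1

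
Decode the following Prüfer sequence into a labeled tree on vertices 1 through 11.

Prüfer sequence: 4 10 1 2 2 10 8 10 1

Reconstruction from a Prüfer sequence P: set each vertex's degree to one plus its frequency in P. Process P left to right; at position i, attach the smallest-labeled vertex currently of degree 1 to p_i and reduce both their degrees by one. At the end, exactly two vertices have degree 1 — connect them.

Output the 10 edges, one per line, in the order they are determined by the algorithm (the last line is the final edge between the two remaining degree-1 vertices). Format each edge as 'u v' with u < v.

Answer: 3 4
4 10
1 5
2 6
2 7
2 10
8 9
8 10
1 10
1 11

Derivation:
Initial degrees: {1:3, 2:3, 3:1, 4:2, 5:1, 6:1, 7:1, 8:2, 9:1, 10:4, 11:1}
Step 1: smallest deg-1 vertex = 3, p_1 = 4. Add edge {3,4}. Now deg[3]=0, deg[4]=1.
Step 2: smallest deg-1 vertex = 4, p_2 = 10. Add edge {4,10}. Now deg[4]=0, deg[10]=3.
Step 3: smallest deg-1 vertex = 5, p_3 = 1. Add edge {1,5}. Now deg[5]=0, deg[1]=2.
Step 4: smallest deg-1 vertex = 6, p_4 = 2. Add edge {2,6}. Now deg[6]=0, deg[2]=2.
Step 5: smallest deg-1 vertex = 7, p_5 = 2. Add edge {2,7}. Now deg[7]=0, deg[2]=1.
Step 6: smallest deg-1 vertex = 2, p_6 = 10. Add edge {2,10}. Now deg[2]=0, deg[10]=2.
Step 7: smallest deg-1 vertex = 9, p_7 = 8. Add edge {8,9}. Now deg[9]=0, deg[8]=1.
Step 8: smallest deg-1 vertex = 8, p_8 = 10. Add edge {8,10}. Now deg[8]=0, deg[10]=1.
Step 9: smallest deg-1 vertex = 10, p_9 = 1. Add edge {1,10}. Now deg[10]=0, deg[1]=1.
Final: two remaining deg-1 vertices are 1, 11. Add edge {1,11}.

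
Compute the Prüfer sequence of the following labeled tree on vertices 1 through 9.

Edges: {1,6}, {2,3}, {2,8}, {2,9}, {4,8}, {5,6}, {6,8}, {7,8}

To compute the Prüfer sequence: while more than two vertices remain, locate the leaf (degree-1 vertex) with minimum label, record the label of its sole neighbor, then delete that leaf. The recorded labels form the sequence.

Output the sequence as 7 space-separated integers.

Answer: 6 2 8 6 8 8 2

Derivation:
Step 1: leaves = {1,3,4,5,7,9}. Remove smallest leaf 1, emit neighbor 6.
Step 2: leaves = {3,4,5,7,9}. Remove smallest leaf 3, emit neighbor 2.
Step 3: leaves = {4,5,7,9}. Remove smallest leaf 4, emit neighbor 8.
Step 4: leaves = {5,7,9}. Remove smallest leaf 5, emit neighbor 6.
Step 5: leaves = {6,7,9}. Remove smallest leaf 6, emit neighbor 8.
Step 6: leaves = {7,9}. Remove smallest leaf 7, emit neighbor 8.
Step 7: leaves = {8,9}. Remove smallest leaf 8, emit neighbor 2.
Done: 2 vertices remain (2, 9). Sequence = [6 2 8 6 8 8 2]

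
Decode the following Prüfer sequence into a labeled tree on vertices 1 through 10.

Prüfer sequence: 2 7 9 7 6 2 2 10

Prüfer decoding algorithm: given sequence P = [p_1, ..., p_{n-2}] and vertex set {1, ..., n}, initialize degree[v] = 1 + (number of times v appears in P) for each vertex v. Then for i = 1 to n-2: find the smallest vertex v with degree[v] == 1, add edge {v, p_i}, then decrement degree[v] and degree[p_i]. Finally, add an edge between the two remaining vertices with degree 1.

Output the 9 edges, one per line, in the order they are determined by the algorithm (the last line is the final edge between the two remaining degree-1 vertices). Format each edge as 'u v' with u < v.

Answer: 1 2
3 7
4 9
5 7
6 7
2 6
2 8
2 10
9 10

Derivation:
Initial degrees: {1:1, 2:4, 3:1, 4:1, 5:1, 6:2, 7:3, 8:1, 9:2, 10:2}
Step 1: smallest deg-1 vertex = 1, p_1 = 2. Add edge {1,2}. Now deg[1]=0, deg[2]=3.
Step 2: smallest deg-1 vertex = 3, p_2 = 7. Add edge {3,7}. Now deg[3]=0, deg[7]=2.
Step 3: smallest deg-1 vertex = 4, p_3 = 9. Add edge {4,9}. Now deg[4]=0, deg[9]=1.
Step 4: smallest deg-1 vertex = 5, p_4 = 7. Add edge {5,7}. Now deg[5]=0, deg[7]=1.
Step 5: smallest deg-1 vertex = 7, p_5 = 6. Add edge {6,7}. Now deg[7]=0, deg[6]=1.
Step 6: smallest deg-1 vertex = 6, p_6 = 2. Add edge {2,6}. Now deg[6]=0, deg[2]=2.
Step 7: smallest deg-1 vertex = 8, p_7 = 2. Add edge {2,8}. Now deg[8]=0, deg[2]=1.
Step 8: smallest deg-1 vertex = 2, p_8 = 10. Add edge {2,10}. Now deg[2]=0, deg[10]=1.
Final: two remaining deg-1 vertices are 9, 10. Add edge {9,10}.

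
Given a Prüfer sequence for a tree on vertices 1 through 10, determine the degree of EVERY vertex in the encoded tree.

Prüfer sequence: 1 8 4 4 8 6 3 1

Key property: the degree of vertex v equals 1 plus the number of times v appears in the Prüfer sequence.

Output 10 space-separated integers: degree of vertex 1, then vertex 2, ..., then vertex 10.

Answer: 3 1 2 3 1 2 1 3 1 1

Derivation:
p_1 = 1: count[1] becomes 1
p_2 = 8: count[8] becomes 1
p_3 = 4: count[4] becomes 1
p_4 = 4: count[4] becomes 2
p_5 = 8: count[8] becomes 2
p_6 = 6: count[6] becomes 1
p_7 = 3: count[3] becomes 1
p_8 = 1: count[1] becomes 2
Degrees (1 + count): deg[1]=1+2=3, deg[2]=1+0=1, deg[3]=1+1=2, deg[4]=1+2=3, deg[5]=1+0=1, deg[6]=1+1=2, deg[7]=1+0=1, deg[8]=1+2=3, deg[9]=1+0=1, deg[10]=1+0=1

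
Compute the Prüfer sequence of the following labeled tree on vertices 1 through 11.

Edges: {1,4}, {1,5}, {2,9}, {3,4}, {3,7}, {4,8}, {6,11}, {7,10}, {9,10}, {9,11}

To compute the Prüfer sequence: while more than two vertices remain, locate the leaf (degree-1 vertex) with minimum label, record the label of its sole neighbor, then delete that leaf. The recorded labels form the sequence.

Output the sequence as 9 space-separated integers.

Step 1: leaves = {2,5,6,8}. Remove smallest leaf 2, emit neighbor 9.
Step 2: leaves = {5,6,8}. Remove smallest leaf 5, emit neighbor 1.
Step 3: leaves = {1,6,8}. Remove smallest leaf 1, emit neighbor 4.
Step 4: leaves = {6,8}. Remove smallest leaf 6, emit neighbor 11.
Step 5: leaves = {8,11}. Remove smallest leaf 8, emit neighbor 4.
Step 6: leaves = {4,11}. Remove smallest leaf 4, emit neighbor 3.
Step 7: leaves = {3,11}. Remove smallest leaf 3, emit neighbor 7.
Step 8: leaves = {7,11}. Remove smallest leaf 7, emit neighbor 10.
Step 9: leaves = {10,11}. Remove smallest leaf 10, emit neighbor 9.
Done: 2 vertices remain (9, 11). Sequence = [9 1 4 11 4 3 7 10 9]

Answer: 9 1 4 11 4 3 7 10 9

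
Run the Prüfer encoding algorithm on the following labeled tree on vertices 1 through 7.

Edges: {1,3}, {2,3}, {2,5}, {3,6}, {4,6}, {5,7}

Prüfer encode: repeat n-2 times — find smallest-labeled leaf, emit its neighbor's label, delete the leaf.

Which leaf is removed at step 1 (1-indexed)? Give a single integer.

Answer: 1

Derivation:
Step 1: current leaves = {1,4,7}. Remove leaf 1 (neighbor: 3).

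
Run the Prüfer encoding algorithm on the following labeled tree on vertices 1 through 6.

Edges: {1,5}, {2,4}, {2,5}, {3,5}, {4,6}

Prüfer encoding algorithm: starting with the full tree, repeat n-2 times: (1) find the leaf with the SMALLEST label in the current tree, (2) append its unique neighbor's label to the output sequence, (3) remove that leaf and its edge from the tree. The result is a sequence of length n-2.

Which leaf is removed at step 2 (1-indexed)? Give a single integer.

Answer: 3

Derivation:
Step 1: current leaves = {1,3,6}. Remove leaf 1 (neighbor: 5).
Step 2: current leaves = {3,6}. Remove leaf 3 (neighbor: 5).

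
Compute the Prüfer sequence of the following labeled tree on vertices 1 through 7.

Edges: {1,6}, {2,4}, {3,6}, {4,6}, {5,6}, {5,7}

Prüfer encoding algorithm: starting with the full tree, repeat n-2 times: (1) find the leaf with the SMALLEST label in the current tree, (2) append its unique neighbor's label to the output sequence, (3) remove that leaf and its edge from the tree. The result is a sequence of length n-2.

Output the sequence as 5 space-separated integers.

Answer: 6 4 6 6 5

Derivation:
Step 1: leaves = {1,2,3,7}. Remove smallest leaf 1, emit neighbor 6.
Step 2: leaves = {2,3,7}. Remove smallest leaf 2, emit neighbor 4.
Step 3: leaves = {3,4,7}. Remove smallest leaf 3, emit neighbor 6.
Step 4: leaves = {4,7}. Remove smallest leaf 4, emit neighbor 6.
Step 5: leaves = {6,7}. Remove smallest leaf 6, emit neighbor 5.
Done: 2 vertices remain (5, 7). Sequence = [6 4 6 6 5]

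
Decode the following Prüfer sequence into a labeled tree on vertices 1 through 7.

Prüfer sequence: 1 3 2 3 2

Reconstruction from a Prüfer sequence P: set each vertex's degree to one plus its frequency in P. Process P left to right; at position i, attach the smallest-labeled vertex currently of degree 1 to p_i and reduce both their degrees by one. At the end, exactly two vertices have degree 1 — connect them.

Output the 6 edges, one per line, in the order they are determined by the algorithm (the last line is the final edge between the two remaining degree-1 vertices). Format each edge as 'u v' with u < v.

Initial degrees: {1:2, 2:3, 3:3, 4:1, 5:1, 6:1, 7:1}
Step 1: smallest deg-1 vertex = 4, p_1 = 1. Add edge {1,4}. Now deg[4]=0, deg[1]=1.
Step 2: smallest deg-1 vertex = 1, p_2 = 3. Add edge {1,3}. Now deg[1]=0, deg[3]=2.
Step 3: smallest deg-1 vertex = 5, p_3 = 2. Add edge {2,5}. Now deg[5]=0, deg[2]=2.
Step 4: smallest deg-1 vertex = 6, p_4 = 3. Add edge {3,6}. Now deg[6]=0, deg[3]=1.
Step 5: smallest deg-1 vertex = 3, p_5 = 2. Add edge {2,3}. Now deg[3]=0, deg[2]=1.
Final: two remaining deg-1 vertices are 2, 7. Add edge {2,7}.

Answer: 1 4
1 3
2 5
3 6
2 3
2 7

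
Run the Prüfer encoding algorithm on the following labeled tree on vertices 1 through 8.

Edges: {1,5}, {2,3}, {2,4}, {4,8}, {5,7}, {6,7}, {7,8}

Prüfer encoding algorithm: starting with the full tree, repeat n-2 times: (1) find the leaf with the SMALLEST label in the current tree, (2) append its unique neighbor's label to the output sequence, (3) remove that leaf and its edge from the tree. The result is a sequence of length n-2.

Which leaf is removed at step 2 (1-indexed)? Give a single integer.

Answer: 3

Derivation:
Step 1: current leaves = {1,3,6}. Remove leaf 1 (neighbor: 5).
Step 2: current leaves = {3,5,6}. Remove leaf 3 (neighbor: 2).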